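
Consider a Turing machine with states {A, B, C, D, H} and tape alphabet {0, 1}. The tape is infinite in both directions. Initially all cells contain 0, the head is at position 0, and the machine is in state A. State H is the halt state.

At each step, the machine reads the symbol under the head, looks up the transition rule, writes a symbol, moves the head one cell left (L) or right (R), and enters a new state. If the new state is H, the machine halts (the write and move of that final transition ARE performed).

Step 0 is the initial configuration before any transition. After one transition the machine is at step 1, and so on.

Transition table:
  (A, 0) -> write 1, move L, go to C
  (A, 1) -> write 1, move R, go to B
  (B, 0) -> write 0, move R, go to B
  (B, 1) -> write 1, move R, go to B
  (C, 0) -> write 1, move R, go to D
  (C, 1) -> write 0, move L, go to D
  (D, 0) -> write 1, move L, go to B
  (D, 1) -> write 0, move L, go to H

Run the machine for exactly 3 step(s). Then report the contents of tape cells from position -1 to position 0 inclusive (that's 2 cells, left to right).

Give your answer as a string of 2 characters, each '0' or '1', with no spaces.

Answer: 10

Derivation:
Step 1: in state A at pos 0, read 0 -> (A,0)->write 1,move L,goto C. Now: state=C, head=-1, tape[-2..1]=0010 (head:  ^)
Step 2: in state C at pos -1, read 0 -> (C,0)->write 1,move R,goto D. Now: state=D, head=0, tape[-2..1]=0110 (head:   ^)
Step 3: in state D at pos 0, read 1 -> (D,1)->write 0,move L,goto H. Now: state=H, head=-1, tape[-2..1]=0100 (head:  ^)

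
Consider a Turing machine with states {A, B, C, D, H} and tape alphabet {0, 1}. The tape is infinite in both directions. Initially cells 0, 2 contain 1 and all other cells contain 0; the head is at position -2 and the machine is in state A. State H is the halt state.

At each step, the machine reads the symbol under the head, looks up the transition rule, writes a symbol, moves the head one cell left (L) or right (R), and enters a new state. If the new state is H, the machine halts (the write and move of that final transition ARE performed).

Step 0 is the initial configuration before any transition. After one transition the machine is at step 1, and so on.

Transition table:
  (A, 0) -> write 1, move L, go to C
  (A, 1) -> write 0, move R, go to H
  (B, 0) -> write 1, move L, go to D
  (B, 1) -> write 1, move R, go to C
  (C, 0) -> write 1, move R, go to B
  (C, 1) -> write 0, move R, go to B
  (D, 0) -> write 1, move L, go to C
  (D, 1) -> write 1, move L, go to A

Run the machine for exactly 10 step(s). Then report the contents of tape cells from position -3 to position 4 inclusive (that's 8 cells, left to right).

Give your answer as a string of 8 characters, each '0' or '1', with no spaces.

Step 1: in state A at pos -2, read 0 -> (A,0)->write 1,move L,goto C. Now: state=C, head=-3, tape[-4..3]=00101010 (head:  ^)
Step 2: in state C at pos -3, read 0 -> (C,0)->write 1,move R,goto B. Now: state=B, head=-2, tape[-4..3]=01101010 (head:   ^)
Step 3: in state B at pos -2, read 1 -> (B,1)->write 1,move R,goto C. Now: state=C, head=-1, tape[-4..3]=01101010 (head:    ^)
Step 4: in state C at pos -1, read 0 -> (C,0)->write 1,move R,goto B. Now: state=B, head=0, tape[-4..3]=01111010 (head:     ^)
Step 5: in state B at pos 0, read 1 -> (B,1)->write 1,move R,goto C. Now: state=C, head=1, tape[-4..3]=01111010 (head:      ^)
Step 6: in state C at pos 1, read 0 -> (C,0)->write 1,move R,goto B. Now: state=B, head=2, tape[-4..3]=01111110 (head:       ^)
Step 7: in state B at pos 2, read 1 -> (B,1)->write 1,move R,goto C. Now: state=C, head=3, tape[-4..4]=011111100 (head:        ^)
Step 8: in state C at pos 3, read 0 -> (C,0)->write 1,move R,goto B. Now: state=B, head=4, tape[-4..5]=0111111100 (head:         ^)
Step 9: in state B at pos 4, read 0 -> (B,0)->write 1,move L,goto D. Now: state=D, head=3, tape[-4..5]=0111111110 (head:        ^)
Step 10: in state D at pos 3, read 1 -> (D,1)->write 1,move L,goto A. Now: state=A, head=2, tape[-4..5]=0111111110 (head:       ^)

Answer: 11111111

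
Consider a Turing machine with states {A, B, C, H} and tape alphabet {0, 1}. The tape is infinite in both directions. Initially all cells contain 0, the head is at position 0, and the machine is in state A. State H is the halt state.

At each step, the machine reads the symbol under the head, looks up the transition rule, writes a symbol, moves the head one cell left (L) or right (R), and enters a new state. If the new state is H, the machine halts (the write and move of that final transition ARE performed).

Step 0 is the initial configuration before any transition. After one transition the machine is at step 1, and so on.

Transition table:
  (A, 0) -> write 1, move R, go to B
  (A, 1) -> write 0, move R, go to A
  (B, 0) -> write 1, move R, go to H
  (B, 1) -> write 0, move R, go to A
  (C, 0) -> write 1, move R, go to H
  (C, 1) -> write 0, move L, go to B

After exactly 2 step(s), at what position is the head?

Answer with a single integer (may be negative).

Step 1: in state A at pos 0, read 0 -> (A,0)->write 1,move R,goto B. Now: state=B, head=1, tape[-1..2]=0100 (head:   ^)
Step 2: in state B at pos 1, read 0 -> (B,0)->write 1,move R,goto H. Now: state=H, head=2, tape[-1..3]=01100 (head:    ^)

Answer: 2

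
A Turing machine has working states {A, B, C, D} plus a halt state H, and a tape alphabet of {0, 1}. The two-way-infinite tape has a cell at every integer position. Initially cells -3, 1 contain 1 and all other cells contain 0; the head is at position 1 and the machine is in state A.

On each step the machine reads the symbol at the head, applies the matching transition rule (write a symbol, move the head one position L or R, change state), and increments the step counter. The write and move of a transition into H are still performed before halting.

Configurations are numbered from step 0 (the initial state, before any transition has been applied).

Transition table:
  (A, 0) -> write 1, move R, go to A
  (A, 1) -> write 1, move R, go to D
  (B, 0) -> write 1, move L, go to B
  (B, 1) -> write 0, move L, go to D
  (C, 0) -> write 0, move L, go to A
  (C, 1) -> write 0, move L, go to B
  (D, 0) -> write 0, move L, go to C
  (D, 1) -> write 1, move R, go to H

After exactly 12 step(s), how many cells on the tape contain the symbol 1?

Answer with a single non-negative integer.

Answer: 6

Derivation:
Step 1: in state A at pos 1, read 1 -> (A,1)->write 1,move R,goto D. Now: state=D, head=2, tape[-4..3]=01000100 (head:       ^)
Step 2: in state D at pos 2, read 0 -> (D,0)->write 0,move L,goto C. Now: state=C, head=1, tape[-4..3]=01000100 (head:      ^)
Step 3: in state C at pos 1, read 1 -> (C,1)->write 0,move L,goto B. Now: state=B, head=0, tape[-4..3]=01000000 (head:     ^)
Step 4: in state B at pos 0, read 0 -> (B,0)->write 1,move L,goto B. Now: state=B, head=-1, tape[-4..3]=01001000 (head:    ^)
Step 5: in state B at pos -1, read 0 -> (B,0)->write 1,move L,goto B. Now: state=B, head=-2, tape[-4..3]=01011000 (head:   ^)
Step 6: in state B at pos -2, read 0 -> (B,0)->write 1,move L,goto B. Now: state=B, head=-3, tape[-4..3]=01111000 (head:  ^)
Step 7: in state B at pos -3, read 1 -> (B,1)->write 0,move L,goto D. Now: state=D, head=-4, tape[-5..3]=000111000 (head:  ^)
Step 8: in state D at pos -4, read 0 -> (D,0)->write 0,move L,goto C. Now: state=C, head=-5, tape[-6..3]=0000111000 (head:  ^)
Step 9: in state C at pos -5, read 0 -> (C,0)->write 0,move L,goto A. Now: state=A, head=-6, tape[-7..3]=00000111000 (head:  ^)
Step 10: in state A at pos -6, read 0 -> (A,0)->write 1,move R,goto A. Now: state=A, head=-5, tape[-7..3]=01000111000 (head:   ^)
Step 11: in state A at pos -5, read 0 -> (A,0)->write 1,move R,goto A. Now: state=A, head=-4, tape[-7..3]=01100111000 (head:    ^)
Step 12: in state A at pos -4, read 0 -> (A,0)->write 1,move R,goto A. Now: state=A, head=-3, tape[-7..3]=01110111000 (head:     ^)
Cells containing 1 after step 12: {-6, -5, -4, -2, -1, 0} -> 6 cell(s)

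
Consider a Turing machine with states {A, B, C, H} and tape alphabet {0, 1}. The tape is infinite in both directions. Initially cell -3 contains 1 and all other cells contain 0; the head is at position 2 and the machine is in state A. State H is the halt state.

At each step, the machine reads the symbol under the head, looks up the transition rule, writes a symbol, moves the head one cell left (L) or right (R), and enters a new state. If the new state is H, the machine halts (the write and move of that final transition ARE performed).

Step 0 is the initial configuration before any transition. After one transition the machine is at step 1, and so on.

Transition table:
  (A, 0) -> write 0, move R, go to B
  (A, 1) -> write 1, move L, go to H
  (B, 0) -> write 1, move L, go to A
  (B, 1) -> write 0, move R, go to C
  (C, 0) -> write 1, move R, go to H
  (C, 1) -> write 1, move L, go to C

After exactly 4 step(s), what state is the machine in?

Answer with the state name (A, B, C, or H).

Answer: C

Derivation:
Step 1: in state A at pos 2, read 0 -> (A,0)->write 0,move R,goto B. Now: state=B, head=3, tape[-4..4]=010000000 (head:        ^)
Step 2: in state B at pos 3, read 0 -> (B,0)->write 1,move L,goto A. Now: state=A, head=2, tape[-4..4]=010000010 (head:       ^)
Step 3: in state A at pos 2, read 0 -> (A,0)->write 0,move R,goto B. Now: state=B, head=3, tape[-4..4]=010000010 (head:        ^)
Step 4: in state B at pos 3, read 1 -> (B,1)->write 0,move R,goto C. Now: state=C, head=4, tape[-4..5]=0100000000 (head:         ^)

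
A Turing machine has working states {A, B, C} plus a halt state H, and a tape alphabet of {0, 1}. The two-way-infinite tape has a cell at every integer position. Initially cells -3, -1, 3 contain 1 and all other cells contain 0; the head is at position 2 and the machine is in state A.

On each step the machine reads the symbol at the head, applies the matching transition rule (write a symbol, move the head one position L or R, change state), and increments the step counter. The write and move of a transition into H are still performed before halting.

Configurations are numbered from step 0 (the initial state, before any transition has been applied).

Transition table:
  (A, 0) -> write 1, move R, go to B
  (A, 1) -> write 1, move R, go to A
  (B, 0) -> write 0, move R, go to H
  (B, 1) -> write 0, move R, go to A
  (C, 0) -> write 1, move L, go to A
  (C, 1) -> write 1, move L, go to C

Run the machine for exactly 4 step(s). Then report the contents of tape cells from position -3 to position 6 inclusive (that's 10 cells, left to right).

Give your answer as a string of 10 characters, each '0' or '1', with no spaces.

Answer: 1010010100

Derivation:
Step 1: in state A at pos 2, read 0 -> (A,0)->write 1,move R,goto B. Now: state=B, head=3, tape[-4..4]=010100110 (head:        ^)
Step 2: in state B at pos 3, read 1 -> (B,1)->write 0,move R,goto A. Now: state=A, head=4, tape[-4..5]=0101001000 (head:         ^)
Step 3: in state A at pos 4, read 0 -> (A,0)->write 1,move R,goto B. Now: state=B, head=5, tape[-4..6]=01010010100 (head:          ^)
Step 4: in state B at pos 5, read 0 -> (B,0)->write 0,move R,goto H. Now: state=H, head=6, tape[-4..7]=010100101000 (head:           ^)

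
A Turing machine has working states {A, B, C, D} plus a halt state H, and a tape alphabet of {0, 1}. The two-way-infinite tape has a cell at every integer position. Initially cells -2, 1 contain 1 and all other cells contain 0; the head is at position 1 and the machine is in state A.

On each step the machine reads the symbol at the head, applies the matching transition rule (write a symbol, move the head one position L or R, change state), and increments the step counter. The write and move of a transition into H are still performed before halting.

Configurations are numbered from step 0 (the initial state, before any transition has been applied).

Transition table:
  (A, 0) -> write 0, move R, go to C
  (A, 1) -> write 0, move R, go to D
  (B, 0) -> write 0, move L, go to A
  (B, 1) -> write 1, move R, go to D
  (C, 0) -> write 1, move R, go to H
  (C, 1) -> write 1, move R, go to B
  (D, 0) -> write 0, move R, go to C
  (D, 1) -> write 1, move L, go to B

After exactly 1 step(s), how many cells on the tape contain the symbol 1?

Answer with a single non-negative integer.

Answer: 1

Derivation:
Step 1: in state A at pos 1, read 1 -> (A,1)->write 0,move R,goto D. Now: state=D, head=2, tape[-3..3]=0100000 (head:      ^)
Cells containing 1 after step 1: {-2} -> 1 cell(s)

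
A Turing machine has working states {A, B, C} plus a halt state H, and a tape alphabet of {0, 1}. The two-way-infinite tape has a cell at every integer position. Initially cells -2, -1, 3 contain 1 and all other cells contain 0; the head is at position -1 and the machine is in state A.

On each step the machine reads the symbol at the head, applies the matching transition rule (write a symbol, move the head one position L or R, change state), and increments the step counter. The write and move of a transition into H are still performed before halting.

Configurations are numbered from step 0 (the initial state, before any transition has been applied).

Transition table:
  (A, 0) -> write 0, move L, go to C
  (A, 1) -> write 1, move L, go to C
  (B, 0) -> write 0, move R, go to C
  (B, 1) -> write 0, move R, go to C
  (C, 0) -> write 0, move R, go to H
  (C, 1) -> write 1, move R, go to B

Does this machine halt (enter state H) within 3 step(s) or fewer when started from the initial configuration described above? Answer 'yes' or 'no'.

Answer: no

Derivation:
Step 1: in state A at pos -1, read 1 -> (A,1)->write 1,move L,goto C. Now: state=C, head=-2, tape[-3..4]=01100010 (head:  ^)
Step 2: in state C at pos -2, read 1 -> (C,1)->write 1,move R,goto B. Now: state=B, head=-1, tape[-3..4]=01100010 (head:   ^)
Step 3: in state B at pos -1, read 1 -> (B,1)->write 0,move R,goto C. Now: state=C, head=0, tape[-3..4]=01000010 (head:    ^)
After 3 step(s): state = C (not H) -> not halted within 3 -> no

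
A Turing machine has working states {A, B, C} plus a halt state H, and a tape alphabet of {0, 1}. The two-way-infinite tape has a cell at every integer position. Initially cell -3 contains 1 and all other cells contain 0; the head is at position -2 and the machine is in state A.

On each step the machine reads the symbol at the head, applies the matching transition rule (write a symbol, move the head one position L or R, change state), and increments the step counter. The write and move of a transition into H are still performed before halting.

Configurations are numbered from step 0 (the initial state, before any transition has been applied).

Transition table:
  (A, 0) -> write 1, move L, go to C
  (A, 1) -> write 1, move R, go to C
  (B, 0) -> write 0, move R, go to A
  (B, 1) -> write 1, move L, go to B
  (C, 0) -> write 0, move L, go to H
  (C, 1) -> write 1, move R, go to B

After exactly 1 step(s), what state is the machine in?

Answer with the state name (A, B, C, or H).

Step 1: in state A at pos -2, read 0 -> (A,0)->write 1,move L,goto C. Now: state=C, head=-3, tape[-4..-1]=0110 (head:  ^)

Answer: C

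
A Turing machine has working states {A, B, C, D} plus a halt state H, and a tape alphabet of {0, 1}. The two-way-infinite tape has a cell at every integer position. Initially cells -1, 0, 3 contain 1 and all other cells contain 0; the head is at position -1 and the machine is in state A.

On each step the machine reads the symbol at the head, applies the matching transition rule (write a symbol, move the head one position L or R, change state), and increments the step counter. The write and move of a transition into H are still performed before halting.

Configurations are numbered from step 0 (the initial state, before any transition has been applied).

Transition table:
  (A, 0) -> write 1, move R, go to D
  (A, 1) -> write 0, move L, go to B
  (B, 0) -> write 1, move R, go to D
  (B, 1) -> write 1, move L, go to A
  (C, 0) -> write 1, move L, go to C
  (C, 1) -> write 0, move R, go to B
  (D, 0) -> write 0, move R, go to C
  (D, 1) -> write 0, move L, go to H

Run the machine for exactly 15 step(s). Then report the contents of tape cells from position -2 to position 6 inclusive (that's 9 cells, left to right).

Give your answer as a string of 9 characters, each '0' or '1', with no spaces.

Step 1: in state A at pos -1, read 1 -> (A,1)->write 0,move L,goto B. Now: state=B, head=-2, tape[-3..4]=00010010 (head:  ^)
Step 2: in state B at pos -2, read 0 -> (B,0)->write 1,move R,goto D. Now: state=D, head=-1, tape[-3..4]=01010010 (head:   ^)
Step 3: in state D at pos -1, read 0 -> (D,0)->write 0,move R,goto C. Now: state=C, head=0, tape[-3..4]=01010010 (head:    ^)
Step 4: in state C at pos 0, read 1 -> (C,1)->write 0,move R,goto B. Now: state=B, head=1, tape[-3..4]=01000010 (head:     ^)
Step 5: in state B at pos 1, read 0 -> (B,0)->write 1,move R,goto D. Now: state=D, head=2, tape[-3..4]=01001010 (head:      ^)
Step 6: in state D at pos 2, read 0 -> (D,0)->write 0,move R,goto C. Now: state=C, head=3, tape[-3..4]=01001010 (head:       ^)
Step 7: in state C at pos 3, read 1 -> (C,1)->write 0,move R,goto B. Now: state=B, head=4, tape[-3..5]=010010000 (head:        ^)
Step 8: in state B at pos 4, read 0 -> (B,0)->write 1,move R,goto D. Now: state=D, head=5, tape[-3..6]=0100100100 (head:         ^)
Step 9: in state D at pos 5, read 0 -> (D,0)->write 0,move R,goto C. Now: state=C, head=6, tape[-3..7]=01001001000 (head:          ^)
Step 10: in state C at pos 6, read 0 -> (C,0)->write 1,move L,goto C. Now: state=C, head=5, tape[-3..7]=01001001010 (head:         ^)
Step 11: in state C at pos 5, read 0 -> (C,0)->write 1,move L,goto C. Now: state=C, head=4, tape[-3..7]=01001001110 (head:        ^)
Step 12: in state C at pos 4, read 1 -> (C,1)->write 0,move R,goto B. Now: state=B, head=5, tape[-3..7]=01001000110 (head:         ^)
Step 13: in state B at pos 5, read 1 -> (B,1)->write 1,move L,goto A. Now: state=A, head=4, tape[-3..7]=01001000110 (head:        ^)
Step 14: in state A at pos 4, read 0 -> (A,0)->write 1,move R,goto D. Now: state=D, head=5, tape[-3..7]=01001001110 (head:         ^)
Step 15: in state D at pos 5, read 1 -> (D,1)->write 0,move L,goto H. Now: state=H, head=4, tape[-3..7]=01001001010 (head:        ^)

Answer: 100100101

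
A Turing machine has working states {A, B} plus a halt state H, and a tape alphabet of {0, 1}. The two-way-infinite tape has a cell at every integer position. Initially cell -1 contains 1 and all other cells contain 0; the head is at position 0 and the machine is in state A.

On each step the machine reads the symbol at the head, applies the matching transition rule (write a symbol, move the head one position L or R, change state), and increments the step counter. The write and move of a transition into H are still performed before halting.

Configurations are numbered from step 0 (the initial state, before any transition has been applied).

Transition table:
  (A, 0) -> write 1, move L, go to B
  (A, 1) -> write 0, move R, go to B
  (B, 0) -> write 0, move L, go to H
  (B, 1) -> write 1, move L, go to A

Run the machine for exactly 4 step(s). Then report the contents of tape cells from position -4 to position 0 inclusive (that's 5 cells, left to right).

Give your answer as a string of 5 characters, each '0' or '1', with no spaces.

Answer: 00111

Derivation:
Step 1: in state A at pos 0, read 0 -> (A,0)->write 1,move L,goto B. Now: state=B, head=-1, tape[-2..1]=0110 (head:  ^)
Step 2: in state B at pos -1, read 1 -> (B,1)->write 1,move L,goto A. Now: state=A, head=-2, tape[-3..1]=00110 (head:  ^)
Step 3: in state A at pos -2, read 0 -> (A,0)->write 1,move L,goto B. Now: state=B, head=-3, tape[-4..1]=001110 (head:  ^)
Step 4: in state B at pos -3, read 0 -> (B,0)->write 0,move L,goto H. Now: state=H, head=-4, tape[-5..1]=0001110 (head:  ^)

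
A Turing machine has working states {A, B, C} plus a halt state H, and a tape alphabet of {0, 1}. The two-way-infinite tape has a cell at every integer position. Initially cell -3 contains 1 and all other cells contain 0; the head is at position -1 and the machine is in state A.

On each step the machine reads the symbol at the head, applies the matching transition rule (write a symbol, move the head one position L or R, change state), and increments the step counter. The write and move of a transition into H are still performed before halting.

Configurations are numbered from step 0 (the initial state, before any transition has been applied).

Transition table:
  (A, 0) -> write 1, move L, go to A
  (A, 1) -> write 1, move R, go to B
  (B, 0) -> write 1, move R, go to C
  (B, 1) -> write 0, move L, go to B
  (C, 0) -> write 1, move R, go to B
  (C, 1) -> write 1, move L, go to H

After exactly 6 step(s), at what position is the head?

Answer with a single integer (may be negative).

Step 1: in state A at pos -1, read 0 -> (A,0)->write 1,move L,goto A. Now: state=A, head=-2, tape[-4..0]=01010 (head:   ^)
Step 2: in state A at pos -2, read 0 -> (A,0)->write 1,move L,goto A. Now: state=A, head=-3, tape[-4..0]=01110 (head:  ^)
Step 3: in state A at pos -3, read 1 -> (A,1)->write 1,move R,goto B. Now: state=B, head=-2, tape[-4..0]=01110 (head:   ^)
Step 4: in state B at pos -2, read 1 -> (B,1)->write 0,move L,goto B. Now: state=B, head=-3, tape[-4..0]=01010 (head:  ^)
Step 5: in state B at pos -3, read 1 -> (B,1)->write 0,move L,goto B. Now: state=B, head=-4, tape[-5..0]=000010 (head:  ^)
Step 6: in state B at pos -4, read 0 -> (B,0)->write 1,move R,goto C. Now: state=C, head=-3, tape[-5..0]=010010 (head:   ^)

Answer: -3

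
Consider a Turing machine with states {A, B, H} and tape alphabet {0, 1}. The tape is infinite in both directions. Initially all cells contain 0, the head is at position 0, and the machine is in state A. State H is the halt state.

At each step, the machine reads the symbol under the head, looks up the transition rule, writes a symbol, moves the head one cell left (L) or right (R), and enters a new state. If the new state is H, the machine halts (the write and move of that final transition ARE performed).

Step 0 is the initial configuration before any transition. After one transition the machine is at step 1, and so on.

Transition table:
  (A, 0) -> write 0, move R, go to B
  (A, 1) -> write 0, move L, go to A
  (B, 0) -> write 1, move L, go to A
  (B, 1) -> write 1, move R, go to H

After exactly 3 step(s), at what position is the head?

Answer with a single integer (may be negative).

Answer: 1

Derivation:
Step 1: in state A at pos 0, read 0 -> (A,0)->write 0,move R,goto B. Now: state=B, head=1, tape[-1..2]=0000 (head:   ^)
Step 2: in state B at pos 1, read 0 -> (B,0)->write 1,move L,goto A. Now: state=A, head=0, tape[-1..2]=0010 (head:  ^)
Step 3: in state A at pos 0, read 0 -> (A,0)->write 0,move R,goto B. Now: state=B, head=1, tape[-1..2]=0010 (head:   ^)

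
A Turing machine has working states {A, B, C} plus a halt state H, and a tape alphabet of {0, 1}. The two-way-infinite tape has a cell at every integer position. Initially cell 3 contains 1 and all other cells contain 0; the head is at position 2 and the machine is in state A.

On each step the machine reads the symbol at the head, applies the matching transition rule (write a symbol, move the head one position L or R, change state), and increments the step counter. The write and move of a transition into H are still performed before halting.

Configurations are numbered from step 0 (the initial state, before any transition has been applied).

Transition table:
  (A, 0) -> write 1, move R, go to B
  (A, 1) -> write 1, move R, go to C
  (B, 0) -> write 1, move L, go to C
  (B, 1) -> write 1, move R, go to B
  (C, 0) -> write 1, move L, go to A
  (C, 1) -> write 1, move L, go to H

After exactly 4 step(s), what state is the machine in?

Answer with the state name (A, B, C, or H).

Answer: H

Derivation:
Step 1: in state A at pos 2, read 0 -> (A,0)->write 1,move R,goto B. Now: state=B, head=3, tape[1..4]=0110 (head:   ^)
Step 2: in state B at pos 3, read 1 -> (B,1)->write 1,move R,goto B. Now: state=B, head=4, tape[1..5]=01100 (head:    ^)
Step 3: in state B at pos 4, read 0 -> (B,0)->write 1,move L,goto C. Now: state=C, head=3, tape[1..5]=01110 (head:   ^)
Step 4: in state C at pos 3, read 1 -> (C,1)->write 1,move L,goto H. Now: state=H, head=2, tape[1..5]=01110 (head:  ^)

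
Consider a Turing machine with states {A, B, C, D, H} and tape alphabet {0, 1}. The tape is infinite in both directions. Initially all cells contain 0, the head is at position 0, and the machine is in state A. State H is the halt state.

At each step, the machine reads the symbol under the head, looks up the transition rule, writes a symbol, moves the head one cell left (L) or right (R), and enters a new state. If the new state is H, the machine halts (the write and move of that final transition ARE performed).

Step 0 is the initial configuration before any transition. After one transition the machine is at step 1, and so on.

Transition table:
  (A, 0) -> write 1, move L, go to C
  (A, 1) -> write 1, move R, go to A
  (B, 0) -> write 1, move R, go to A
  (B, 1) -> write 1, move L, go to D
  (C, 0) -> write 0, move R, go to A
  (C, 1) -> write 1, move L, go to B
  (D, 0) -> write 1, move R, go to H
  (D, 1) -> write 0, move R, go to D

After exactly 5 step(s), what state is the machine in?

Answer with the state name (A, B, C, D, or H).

Step 1: in state A at pos 0, read 0 -> (A,0)->write 1,move L,goto C. Now: state=C, head=-1, tape[-2..1]=0010 (head:  ^)
Step 2: in state C at pos -1, read 0 -> (C,0)->write 0,move R,goto A. Now: state=A, head=0, tape[-2..1]=0010 (head:   ^)
Step 3: in state A at pos 0, read 1 -> (A,1)->write 1,move R,goto A. Now: state=A, head=1, tape[-2..2]=00100 (head:    ^)
Step 4: in state A at pos 1, read 0 -> (A,0)->write 1,move L,goto C. Now: state=C, head=0, tape[-2..2]=00110 (head:   ^)
Step 5: in state C at pos 0, read 1 -> (C,1)->write 1,move L,goto B. Now: state=B, head=-1, tape[-2..2]=00110 (head:  ^)

Answer: B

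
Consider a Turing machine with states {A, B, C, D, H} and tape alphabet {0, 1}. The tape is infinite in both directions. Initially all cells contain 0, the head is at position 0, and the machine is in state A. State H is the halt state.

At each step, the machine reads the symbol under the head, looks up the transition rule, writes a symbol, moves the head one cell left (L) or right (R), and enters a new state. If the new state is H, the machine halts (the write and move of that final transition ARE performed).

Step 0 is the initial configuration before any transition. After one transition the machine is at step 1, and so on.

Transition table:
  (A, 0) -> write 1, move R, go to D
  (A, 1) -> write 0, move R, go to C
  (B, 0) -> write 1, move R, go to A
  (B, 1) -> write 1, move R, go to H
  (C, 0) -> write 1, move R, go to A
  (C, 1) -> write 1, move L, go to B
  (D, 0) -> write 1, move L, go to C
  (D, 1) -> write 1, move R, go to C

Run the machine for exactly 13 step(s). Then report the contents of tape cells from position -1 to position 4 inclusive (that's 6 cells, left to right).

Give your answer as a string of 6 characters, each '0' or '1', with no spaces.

Answer: 110111

Derivation:
Step 1: in state A at pos 0, read 0 -> (A,0)->write 1,move R,goto D. Now: state=D, head=1, tape[-1..2]=0100 (head:   ^)
Step 2: in state D at pos 1, read 0 -> (D,0)->write 1,move L,goto C. Now: state=C, head=0, tape[-1..2]=0110 (head:  ^)
Step 3: in state C at pos 0, read 1 -> (C,1)->write 1,move L,goto B. Now: state=B, head=-1, tape[-2..2]=00110 (head:  ^)
Step 4: in state B at pos -1, read 0 -> (B,0)->write 1,move R,goto A. Now: state=A, head=0, tape[-2..2]=01110 (head:   ^)
Step 5: in state A at pos 0, read 1 -> (A,1)->write 0,move R,goto C. Now: state=C, head=1, tape[-2..2]=01010 (head:    ^)
Step 6: in state C at pos 1, read 1 -> (C,1)->write 1,move L,goto B. Now: state=B, head=0, tape[-2..2]=01010 (head:   ^)
Step 7: in state B at pos 0, read 0 -> (B,0)->write 1,move R,goto A. Now: state=A, head=1, tape[-2..2]=01110 (head:    ^)
Step 8: in state A at pos 1, read 1 -> (A,1)->write 0,move R,goto C. Now: state=C, head=2, tape[-2..3]=011000 (head:     ^)
Step 9: in state C at pos 2, read 0 -> (C,0)->write 1,move R,goto A. Now: state=A, head=3, tape[-2..4]=0110100 (head:      ^)
Step 10: in state A at pos 3, read 0 -> (A,0)->write 1,move R,goto D. Now: state=D, head=4, tape[-2..5]=01101100 (head:       ^)
Step 11: in state D at pos 4, read 0 -> (D,0)->write 1,move L,goto C. Now: state=C, head=3, tape[-2..5]=01101110 (head:      ^)
Step 12: in state C at pos 3, read 1 -> (C,1)->write 1,move L,goto B. Now: state=B, head=2, tape[-2..5]=01101110 (head:     ^)
Step 13: in state B at pos 2, read 1 -> (B,1)->write 1,move R,goto H. Now: state=H, head=3, tape[-2..5]=01101110 (head:      ^)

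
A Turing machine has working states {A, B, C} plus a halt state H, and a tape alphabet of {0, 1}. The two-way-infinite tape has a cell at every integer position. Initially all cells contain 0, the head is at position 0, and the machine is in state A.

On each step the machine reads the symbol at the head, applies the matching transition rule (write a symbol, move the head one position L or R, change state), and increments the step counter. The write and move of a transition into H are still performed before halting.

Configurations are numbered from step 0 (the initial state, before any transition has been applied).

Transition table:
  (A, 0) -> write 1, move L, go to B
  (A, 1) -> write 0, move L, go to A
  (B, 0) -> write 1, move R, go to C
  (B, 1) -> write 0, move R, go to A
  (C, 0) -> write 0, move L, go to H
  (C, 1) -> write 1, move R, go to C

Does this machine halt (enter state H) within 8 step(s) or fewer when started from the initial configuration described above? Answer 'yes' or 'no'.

Answer: yes

Derivation:
Step 1: in state A at pos 0, read 0 -> (A,0)->write 1,move L,goto B. Now: state=B, head=-1, tape[-2..1]=0010 (head:  ^)
Step 2: in state B at pos -1, read 0 -> (B,0)->write 1,move R,goto C. Now: state=C, head=0, tape[-2..1]=0110 (head:   ^)
Step 3: in state C at pos 0, read 1 -> (C,1)->write 1,move R,goto C. Now: state=C, head=1, tape[-2..2]=01100 (head:    ^)
Step 4: in state C at pos 1, read 0 -> (C,0)->write 0,move L,goto H. Now: state=H, head=0, tape[-2..2]=01100 (head:   ^)
State H reached at step 4; 4 <= 8 -> yes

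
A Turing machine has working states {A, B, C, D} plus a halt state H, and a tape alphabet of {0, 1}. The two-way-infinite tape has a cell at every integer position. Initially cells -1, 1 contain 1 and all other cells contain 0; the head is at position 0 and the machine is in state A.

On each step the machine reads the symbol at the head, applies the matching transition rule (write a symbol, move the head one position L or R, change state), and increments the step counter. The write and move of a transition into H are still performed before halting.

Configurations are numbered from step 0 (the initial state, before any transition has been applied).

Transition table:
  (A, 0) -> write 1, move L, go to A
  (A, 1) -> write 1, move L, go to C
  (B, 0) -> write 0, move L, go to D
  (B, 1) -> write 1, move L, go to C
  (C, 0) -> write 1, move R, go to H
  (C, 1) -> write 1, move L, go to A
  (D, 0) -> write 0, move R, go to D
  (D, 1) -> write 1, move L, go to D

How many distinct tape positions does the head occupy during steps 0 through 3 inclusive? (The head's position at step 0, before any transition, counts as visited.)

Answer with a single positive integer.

Step 1: in state A at pos 0, read 0 -> (A,0)->write 1,move L,goto A. Now: state=A, head=-1, tape[-2..2]=01110 (head:  ^)
Step 2: in state A at pos -1, read 1 -> (A,1)->write 1,move L,goto C. Now: state=C, head=-2, tape[-3..2]=001110 (head:  ^)
Step 3: in state C at pos -2, read 0 -> (C,0)->write 1,move R,goto H. Now: state=H, head=-1, tape[-3..2]=011110 (head:   ^)
Head positions at steps 0..3: starting at 0, distinct positions visited = {-2, -1, 0} -> 3 position(s)

Answer: 3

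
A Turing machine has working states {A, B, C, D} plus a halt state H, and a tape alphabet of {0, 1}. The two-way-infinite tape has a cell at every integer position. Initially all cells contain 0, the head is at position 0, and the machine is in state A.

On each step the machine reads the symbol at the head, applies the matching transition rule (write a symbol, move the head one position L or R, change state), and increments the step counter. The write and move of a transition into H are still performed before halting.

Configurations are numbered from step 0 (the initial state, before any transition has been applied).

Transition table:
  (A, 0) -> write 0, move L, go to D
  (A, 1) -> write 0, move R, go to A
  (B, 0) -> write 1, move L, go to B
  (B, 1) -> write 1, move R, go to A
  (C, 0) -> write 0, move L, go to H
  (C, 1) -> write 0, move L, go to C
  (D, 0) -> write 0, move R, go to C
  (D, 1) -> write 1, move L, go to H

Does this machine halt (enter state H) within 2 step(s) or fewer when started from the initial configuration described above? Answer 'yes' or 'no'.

Answer: no

Derivation:
Step 1: in state A at pos 0, read 0 -> (A,0)->write 0,move L,goto D. Now: state=D, head=-1, tape[-2..1]=0000 (head:  ^)
Step 2: in state D at pos -1, read 0 -> (D,0)->write 0,move R,goto C. Now: state=C, head=0, tape[-2..1]=0000 (head:   ^)
After 2 step(s): state = C (not H) -> not halted within 2 -> no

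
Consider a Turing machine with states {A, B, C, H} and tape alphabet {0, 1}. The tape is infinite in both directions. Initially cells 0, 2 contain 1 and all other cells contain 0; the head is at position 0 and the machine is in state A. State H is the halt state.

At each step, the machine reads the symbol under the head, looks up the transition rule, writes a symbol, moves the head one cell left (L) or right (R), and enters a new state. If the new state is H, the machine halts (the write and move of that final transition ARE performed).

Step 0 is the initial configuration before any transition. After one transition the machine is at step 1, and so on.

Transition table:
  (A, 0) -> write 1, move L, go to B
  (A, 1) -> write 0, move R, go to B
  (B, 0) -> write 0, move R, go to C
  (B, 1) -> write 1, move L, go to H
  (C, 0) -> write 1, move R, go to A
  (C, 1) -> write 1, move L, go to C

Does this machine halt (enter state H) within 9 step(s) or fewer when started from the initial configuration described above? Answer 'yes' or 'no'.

Answer: yes

Derivation:
Step 1: in state A at pos 0, read 1 -> (A,1)->write 0,move R,goto B. Now: state=B, head=1, tape[-1..3]=00010 (head:   ^)
Step 2: in state B at pos 1, read 0 -> (B,0)->write 0,move R,goto C. Now: state=C, head=2, tape[-1..3]=00010 (head:    ^)
Step 3: in state C at pos 2, read 1 -> (C,1)->write 1,move L,goto C. Now: state=C, head=1, tape[-1..3]=00010 (head:   ^)
Step 4: in state C at pos 1, read 0 -> (C,0)->write 1,move R,goto A. Now: state=A, head=2, tape[-1..3]=00110 (head:    ^)
Step 5: in state A at pos 2, read 1 -> (A,1)->write 0,move R,goto B. Now: state=B, head=3, tape[-1..4]=001000 (head:     ^)
Step 6: in state B at pos 3, read 0 -> (B,0)->write 0,move R,goto C. Now: state=C, head=4, tape[-1..5]=0010000 (head:      ^)
Step 7: in state C at pos 4, read 0 -> (C,0)->write 1,move R,goto A. Now: state=A, head=5, tape[-1..6]=00100100 (head:       ^)
Step 8: in state A at pos 5, read 0 -> (A,0)->write 1,move L,goto B. Now: state=B, head=4, tape[-1..6]=00100110 (head:      ^)
Step 9: in state B at pos 4, read 1 -> (B,1)->write 1,move L,goto H. Now: state=H, head=3, tape[-1..6]=00100110 (head:     ^)
State H reached at step 9; 9 <= 9 -> yes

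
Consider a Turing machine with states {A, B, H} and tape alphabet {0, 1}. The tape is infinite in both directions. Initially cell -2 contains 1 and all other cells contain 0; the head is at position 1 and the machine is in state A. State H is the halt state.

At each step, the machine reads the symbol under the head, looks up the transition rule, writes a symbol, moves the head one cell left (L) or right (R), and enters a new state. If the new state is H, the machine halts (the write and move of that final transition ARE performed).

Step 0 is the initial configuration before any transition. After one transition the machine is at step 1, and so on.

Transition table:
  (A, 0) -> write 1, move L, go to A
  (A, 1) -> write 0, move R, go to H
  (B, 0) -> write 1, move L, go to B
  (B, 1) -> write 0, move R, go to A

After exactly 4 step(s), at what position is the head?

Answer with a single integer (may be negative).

Answer: -1

Derivation:
Step 1: in state A at pos 1, read 0 -> (A,0)->write 1,move L,goto A. Now: state=A, head=0, tape[-3..2]=010010 (head:    ^)
Step 2: in state A at pos 0, read 0 -> (A,0)->write 1,move L,goto A. Now: state=A, head=-1, tape[-3..2]=010110 (head:   ^)
Step 3: in state A at pos -1, read 0 -> (A,0)->write 1,move L,goto A. Now: state=A, head=-2, tape[-3..2]=011110 (head:  ^)
Step 4: in state A at pos -2, read 1 -> (A,1)->write 0,move R,goto H. Now: state=H, head=-1, tape[-3..2]=001110 (head:   ^)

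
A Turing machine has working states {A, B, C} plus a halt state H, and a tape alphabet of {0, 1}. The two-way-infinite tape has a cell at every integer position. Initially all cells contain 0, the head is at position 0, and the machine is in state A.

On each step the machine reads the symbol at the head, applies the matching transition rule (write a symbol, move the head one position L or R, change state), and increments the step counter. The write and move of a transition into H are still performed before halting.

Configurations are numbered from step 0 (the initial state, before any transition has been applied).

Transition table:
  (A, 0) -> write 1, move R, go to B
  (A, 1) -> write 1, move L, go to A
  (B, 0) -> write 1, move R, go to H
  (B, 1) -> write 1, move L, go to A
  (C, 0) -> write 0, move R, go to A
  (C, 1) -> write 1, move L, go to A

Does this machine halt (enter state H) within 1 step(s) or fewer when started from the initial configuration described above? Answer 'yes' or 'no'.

Answer: no

Derivation:
Step 1: in state A at pos 0, read 0 -> (A,0)->write 1,move R,goto B. Now: state=B, head=1, tape[-1..2]=0100 (head:   ^)
After 1 step(s): state = B (not H) -> not halted within 1 -> no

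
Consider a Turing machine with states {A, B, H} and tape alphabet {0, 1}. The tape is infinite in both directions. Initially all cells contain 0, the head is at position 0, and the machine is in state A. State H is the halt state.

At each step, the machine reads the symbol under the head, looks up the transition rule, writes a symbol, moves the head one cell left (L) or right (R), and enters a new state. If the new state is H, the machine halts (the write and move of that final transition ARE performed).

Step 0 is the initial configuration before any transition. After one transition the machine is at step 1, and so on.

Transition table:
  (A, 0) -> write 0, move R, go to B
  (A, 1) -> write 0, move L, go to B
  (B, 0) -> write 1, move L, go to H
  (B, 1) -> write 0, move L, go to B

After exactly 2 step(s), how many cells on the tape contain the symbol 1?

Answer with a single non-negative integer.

Step 1: in state A at pos 0, read 0 -> (A,0)->write 0,move R,goto B. Now: state=B, head=1, tape[-1..2]=0000 (head:   ^)
Step 2: in state B at pos 1, read 0 -> (B,0)->write 1,move L,goto H. Now: state=H, head=0, tape[-1..2]=0010 (head:  ^)
Cells containing 1 after step 2: {1} -> 1 cell(s)

Answer: 1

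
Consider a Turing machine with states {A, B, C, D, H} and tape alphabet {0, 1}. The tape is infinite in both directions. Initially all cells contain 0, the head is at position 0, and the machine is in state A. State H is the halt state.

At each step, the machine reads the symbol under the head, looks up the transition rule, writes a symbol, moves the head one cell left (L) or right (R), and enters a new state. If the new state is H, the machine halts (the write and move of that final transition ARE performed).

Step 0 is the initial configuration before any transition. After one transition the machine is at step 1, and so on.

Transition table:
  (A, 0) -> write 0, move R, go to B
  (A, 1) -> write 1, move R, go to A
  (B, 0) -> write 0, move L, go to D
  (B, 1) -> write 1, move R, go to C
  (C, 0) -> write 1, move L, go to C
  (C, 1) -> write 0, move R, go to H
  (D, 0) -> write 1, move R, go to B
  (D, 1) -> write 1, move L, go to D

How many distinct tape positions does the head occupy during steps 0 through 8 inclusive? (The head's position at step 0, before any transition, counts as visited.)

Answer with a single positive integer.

Answer: 3

Derivation:
Step 1: in state A at pos 0, read 0 -> (A,0)->write 0,move R,goto B. Now: state=B, head=1, tape[-1..2]=0000 (head:   ^)
Step 2: in state B at pos 1, read 0 -> (B,0)->write 0,move L,goto D. Now: state=D, head=0, tape[-1..2]=0000 (head:  ^)
Step 3: in state D at pos 0, read 0 -> (D,0)->write 1,move R,goto B. Now: state=B, head=1, tape[-1..2]=0100 (head:   ^)
Step 4: in state B at pos 1, read 0 -> (B,0)->write 0,move L,goto D. Now: state=D, head=0, tape[-1..2]=0100 (head:  ^)
Step 5: in state D at pos 0, read 1 -> (D,1)->write 1,move L,goto D. Now: state=D, head=-1, tape[-2..2]=00100 (head:  ^)
Step 6: in state D at pos -1, read 0 -> (D,0)->write 1,move R,goto B. Now: state=B, head=0, tape[-2..2]=01100 (head:   ^)
Step 7: in state B at pos 0, read 1 -> (B,1)->write 1,move R,goto C. Now: state=C, head=1, tape[-2..2]=01100 (head:    ^)
Step 8: in state C at pos 1, read 0 -> (C,0)->write 1,move L,goto C. Now: state=C, head=0, tape[-2..2]=01110 (head:   ^)
Head positions at steps 0..8: starting at 0, distinct positions visited = {-1, 0, 1} -> 3 position(s)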